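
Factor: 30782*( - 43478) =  - 1338339796 = - 2^2*15391^1*21739^1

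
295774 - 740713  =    -  444939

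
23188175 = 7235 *3205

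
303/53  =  303/53 = 5.72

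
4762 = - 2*( - 2381) 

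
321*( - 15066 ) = - 4836186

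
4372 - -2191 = 6563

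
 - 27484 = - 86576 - -59092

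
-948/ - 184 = 5+7/46 = 5.15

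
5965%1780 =625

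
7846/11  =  713 + 3/11 =713.27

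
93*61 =5673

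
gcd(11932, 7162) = 2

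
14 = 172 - 158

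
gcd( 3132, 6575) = 1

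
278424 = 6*46404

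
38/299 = 38/299 = 0.13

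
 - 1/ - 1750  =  1/1750 = 0.00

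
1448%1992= 1448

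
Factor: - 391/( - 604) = 2^( - 2) * 17^1*23^1*151^(-1 )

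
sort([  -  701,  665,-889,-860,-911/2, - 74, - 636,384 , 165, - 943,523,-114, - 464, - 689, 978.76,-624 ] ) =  [ - 943,-889, - 860,-701,- 689,-636, -624,-464, - 911/2,-114,-74,  165,384, 523, 665, 978.76]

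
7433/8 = 7433/8 = 929.12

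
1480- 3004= - 1524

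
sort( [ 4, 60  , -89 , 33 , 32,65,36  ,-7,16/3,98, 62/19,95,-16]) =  [ - 89, -16, - 7, 62/19, 4,16/3,32,33,36,60,65, 95, 98]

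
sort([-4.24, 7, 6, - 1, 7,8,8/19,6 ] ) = [-4.24, - 1, 8/19,  6,6, 7 , 7,8]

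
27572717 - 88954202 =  - 61381485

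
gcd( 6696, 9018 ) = 54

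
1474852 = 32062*46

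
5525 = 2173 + 3352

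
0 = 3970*0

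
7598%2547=2504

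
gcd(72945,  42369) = 3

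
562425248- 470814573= 91610675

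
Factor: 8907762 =2^1*3^1*17^1*23^1*3797^1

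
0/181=0 = 0.00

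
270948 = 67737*4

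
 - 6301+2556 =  - 3745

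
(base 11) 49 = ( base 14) 3B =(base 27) 1Q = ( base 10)53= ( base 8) 65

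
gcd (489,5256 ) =3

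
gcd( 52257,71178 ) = 3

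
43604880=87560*498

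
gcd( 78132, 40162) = 2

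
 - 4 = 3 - 7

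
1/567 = 1/567 = 0.00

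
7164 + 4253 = 11417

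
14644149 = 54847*267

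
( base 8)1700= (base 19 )2ca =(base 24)1g0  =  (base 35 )RF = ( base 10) 960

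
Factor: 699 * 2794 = 1953006  =  2^1*3^1*11^1 * 127^1*233^1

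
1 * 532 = 532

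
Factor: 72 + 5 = 77=7^1*11^1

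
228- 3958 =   -  3730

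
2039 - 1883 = 156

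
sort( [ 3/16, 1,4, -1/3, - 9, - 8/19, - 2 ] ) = [ - 9, - 2, - 8/19, - 1/3,3/16,1, 4]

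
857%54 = 47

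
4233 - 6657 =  - 2424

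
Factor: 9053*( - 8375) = - 5^3*11^1 * 67^1*823^1 = -75818875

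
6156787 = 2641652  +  3515135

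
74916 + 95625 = 170541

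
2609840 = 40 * 65246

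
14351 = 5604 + 8747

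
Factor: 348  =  2^2*3^1*29^1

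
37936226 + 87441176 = 125377402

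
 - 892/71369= -1 + 70477/71369= - 0.01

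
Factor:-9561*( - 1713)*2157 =35327330901 = 3^3*571^1*719^1*3187^1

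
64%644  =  64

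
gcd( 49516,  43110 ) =2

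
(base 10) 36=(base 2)100100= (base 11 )33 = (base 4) 210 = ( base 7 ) 51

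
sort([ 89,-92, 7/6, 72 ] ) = [ - 92, 7/6, 72, 89 ] 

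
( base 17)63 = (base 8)151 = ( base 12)89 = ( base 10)105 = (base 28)3L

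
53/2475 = 53/2475 = 0.02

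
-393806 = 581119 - 974925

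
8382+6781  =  15163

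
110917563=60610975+50306588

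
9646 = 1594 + 8052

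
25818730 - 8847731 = 16970999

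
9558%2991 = 585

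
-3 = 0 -3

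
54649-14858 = 39791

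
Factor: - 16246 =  - 2^1*8123^1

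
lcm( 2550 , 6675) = 226950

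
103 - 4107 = -4004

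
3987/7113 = 1329/2371=0.56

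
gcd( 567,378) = 189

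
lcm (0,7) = 0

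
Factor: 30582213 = 3^1  *  31^1*499^1*659^1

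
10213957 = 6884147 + 3329810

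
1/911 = 1/911 = 0.00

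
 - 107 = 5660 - 5767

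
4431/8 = 4431/8 = 553.88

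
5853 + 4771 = 10624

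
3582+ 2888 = 6470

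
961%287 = 100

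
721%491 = 230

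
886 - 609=277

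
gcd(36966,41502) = 6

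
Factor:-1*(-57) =3^1 * 19^1 = 57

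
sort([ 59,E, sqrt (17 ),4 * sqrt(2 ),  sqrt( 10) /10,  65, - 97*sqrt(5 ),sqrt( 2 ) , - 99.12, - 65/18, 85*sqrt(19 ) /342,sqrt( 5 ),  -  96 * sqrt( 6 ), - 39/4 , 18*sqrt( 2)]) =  [ - 96 * sqrt(6 ), - 97 * sqrt ( 5), - 99.12, - 39/4 , - 65/18,sqrt( 10 ) /10,85*sqrt (19) /342, sqrt(2 ),sqrt( 5 ) , E,sqrt(17 ), 4*sqrt(2 ),18 * sqrt(2),  59,  65]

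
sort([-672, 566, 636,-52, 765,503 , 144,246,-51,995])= [-672, -52, - 51,144,246, 503, 566,636,765,995]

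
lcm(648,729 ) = 5832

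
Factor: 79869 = 3^1 * 79^1*337^1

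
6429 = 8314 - 1885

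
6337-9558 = -3221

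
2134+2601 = 4735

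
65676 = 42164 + 23512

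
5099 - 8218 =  - 3119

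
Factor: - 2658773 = -13^1*204521^1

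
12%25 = 12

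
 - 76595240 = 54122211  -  130717451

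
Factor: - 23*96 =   -  2^5*3^1 * 23^1= - 2208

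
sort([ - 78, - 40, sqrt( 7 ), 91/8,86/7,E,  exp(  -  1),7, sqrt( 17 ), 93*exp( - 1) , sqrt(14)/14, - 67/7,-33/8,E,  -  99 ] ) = [ - 99, - 78, - 40,- 67/7,  -  33/8,sqrt (14)/14 , exp(-1) , sqrt( 7 ),E,E, sqrt(17),7, 91/8,  86/7, 93*exp( - 1)]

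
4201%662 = 229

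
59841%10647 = 6606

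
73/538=73/538= 0.14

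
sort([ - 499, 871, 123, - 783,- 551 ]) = [  -  783, - 551, - 499,123, 871] 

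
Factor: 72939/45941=3^1*7^ ( - 1 )*41^1*593^1*6563^( - 1) 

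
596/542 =1 + 27/271 =1.10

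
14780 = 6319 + 8461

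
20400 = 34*600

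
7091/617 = 7091/617 = 11.49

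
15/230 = 3/46 = 0.07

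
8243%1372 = 11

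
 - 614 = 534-1148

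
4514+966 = 5480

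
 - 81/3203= - 81/3203 = -0.03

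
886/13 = 886/13 = 68.15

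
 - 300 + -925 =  - 1225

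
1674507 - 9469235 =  - 7794728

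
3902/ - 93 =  - 42 + 4/93 = - 41.96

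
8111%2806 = 2499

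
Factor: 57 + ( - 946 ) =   -  7^1*127^1 = - 889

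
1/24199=1/24199 = 0.00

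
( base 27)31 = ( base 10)82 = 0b1010010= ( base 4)1102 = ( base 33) 2G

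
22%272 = 22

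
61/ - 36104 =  - 61/36104=- 0.00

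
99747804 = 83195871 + 16551933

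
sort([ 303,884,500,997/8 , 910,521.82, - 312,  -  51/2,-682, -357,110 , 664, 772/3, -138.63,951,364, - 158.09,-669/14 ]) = [-682, - 357, - 312, - 158.09, - 138.63,-669/14, - 51/2,110,997/8,  772/3 , 303, 364,  500,  521.82, 664,884,910,951]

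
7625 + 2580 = 10205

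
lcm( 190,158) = 15010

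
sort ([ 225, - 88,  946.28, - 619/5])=[  -  619/5, - 88,225, 946.28]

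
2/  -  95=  - 2/95  =  - 0.02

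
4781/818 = 4781/818 = 5.84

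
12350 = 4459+7891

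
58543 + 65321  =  123864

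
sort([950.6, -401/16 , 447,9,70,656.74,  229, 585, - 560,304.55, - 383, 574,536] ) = [ - 560, - 383 , - 401/16,9, 70,229,304.55,447 , 536 , 574 , 585, 656.74, 950.6]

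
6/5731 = 6/5731  =  0.00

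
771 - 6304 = -5533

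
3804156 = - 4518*( - 842 )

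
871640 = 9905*88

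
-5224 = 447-5671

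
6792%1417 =1124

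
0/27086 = 0 = 0.00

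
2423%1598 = 825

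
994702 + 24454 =1019156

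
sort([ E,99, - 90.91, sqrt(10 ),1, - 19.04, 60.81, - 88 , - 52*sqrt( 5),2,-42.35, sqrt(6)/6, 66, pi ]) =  [ - 52*sqrt(5),-90.91, - 88, - 42.35, - 19.04, sqrt( 6)/6,1 , 2,E,pi,sqrt( 10), 60.81,66,99]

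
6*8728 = 52368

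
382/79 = 4  +  66/79 = 4.84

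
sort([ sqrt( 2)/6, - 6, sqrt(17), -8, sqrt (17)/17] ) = [ - 8, - 6, sqrt( 2 )/6, sqrt(17) /17,sqrt( 17 )] 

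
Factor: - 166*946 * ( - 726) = 114008136=2^3* 3^1 * 11^3*43^1 * 83^1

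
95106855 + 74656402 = 169763257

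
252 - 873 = -621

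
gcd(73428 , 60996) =12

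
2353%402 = 343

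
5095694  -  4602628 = 493066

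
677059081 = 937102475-260043394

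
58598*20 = 1171960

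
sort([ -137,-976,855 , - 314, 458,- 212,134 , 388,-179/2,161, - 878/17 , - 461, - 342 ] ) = [ - 976, - 461, - 342,-314, - 212,  -  137, - 179/2,-878/17 , 134,161, 388,458,855]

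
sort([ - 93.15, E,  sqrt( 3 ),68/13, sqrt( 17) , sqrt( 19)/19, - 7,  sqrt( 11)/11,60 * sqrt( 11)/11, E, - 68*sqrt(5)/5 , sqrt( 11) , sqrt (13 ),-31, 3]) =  [ - 93.15, - 31,-68*sqrt(5)/5, - 7,sqrt(19)/19,  sqrt(11)/11 , sqrt (3 ), E,E, 3,  sqrt(11 ) , sqrt( 13), sqrt( 17),68/13 , 60*sqrt(11)/11] 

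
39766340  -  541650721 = - 501884381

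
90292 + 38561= 128853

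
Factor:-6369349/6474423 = -3^( - 1)*7^1*167^( - 1)*12923^( - 1) *909907^1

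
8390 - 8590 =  - 200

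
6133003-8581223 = -2448220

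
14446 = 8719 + 5727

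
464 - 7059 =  - 6595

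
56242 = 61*922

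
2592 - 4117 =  - 1525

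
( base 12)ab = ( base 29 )4f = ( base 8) 203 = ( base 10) 131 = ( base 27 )4n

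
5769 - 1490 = 4279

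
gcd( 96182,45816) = 2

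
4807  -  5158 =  - 351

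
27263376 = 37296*731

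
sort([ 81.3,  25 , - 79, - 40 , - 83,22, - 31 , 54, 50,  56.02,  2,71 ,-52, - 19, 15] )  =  [  -  83, - 79,- 52, - 40,-31 , - 19 , 2, 15, 22, 25, 50 , 54 , 56.02 , 71,81.3]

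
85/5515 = 17/1103= 0.02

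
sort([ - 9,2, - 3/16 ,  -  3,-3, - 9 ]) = [ - 9, - 9,-3, - 3, - 3/16, 2]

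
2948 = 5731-2783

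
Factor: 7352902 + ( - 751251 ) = 7^1 * 37^1*71^1 * 359^1 = 6601651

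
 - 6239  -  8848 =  - 15087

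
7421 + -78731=-71310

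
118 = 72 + 46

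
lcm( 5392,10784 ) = 10784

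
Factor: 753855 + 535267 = 2^1*41^1*79^1*199^1=1289122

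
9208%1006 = 154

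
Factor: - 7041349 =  - 7^2*17^1*79^1  *  107^1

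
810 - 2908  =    -  2098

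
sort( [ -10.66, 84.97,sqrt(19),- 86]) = [ - 86, - 10.66, sqrt( 19),84.97]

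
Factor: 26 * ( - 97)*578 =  - 2^2*13^1*17^2*97^1 = -1457716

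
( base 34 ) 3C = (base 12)96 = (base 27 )46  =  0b1110010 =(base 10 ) 114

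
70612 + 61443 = 132055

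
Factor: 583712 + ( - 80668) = 503044 = 2^2*19^1*6619^1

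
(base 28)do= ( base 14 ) 1DA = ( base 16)184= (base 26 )eo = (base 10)388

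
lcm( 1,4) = 4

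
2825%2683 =142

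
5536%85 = 11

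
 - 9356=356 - 9712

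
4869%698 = 681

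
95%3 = 2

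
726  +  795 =1521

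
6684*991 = 6623844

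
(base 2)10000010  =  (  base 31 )46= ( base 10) 130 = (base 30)4A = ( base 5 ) 1010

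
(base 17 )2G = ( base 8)62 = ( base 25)20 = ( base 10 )50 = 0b110010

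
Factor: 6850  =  2^1*5^2*137^1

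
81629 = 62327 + 19302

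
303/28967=303/28967  =  0.01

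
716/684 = 179/171 = 1.05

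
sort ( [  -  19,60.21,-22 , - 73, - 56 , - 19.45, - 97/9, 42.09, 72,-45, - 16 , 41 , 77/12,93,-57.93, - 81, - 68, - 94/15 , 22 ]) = [ - 81,-73,-68,  -  57.93,  -  56 , - 45,-22,- 19.45  ,-19, - 16, - 97/9 , - 94/15,77/12 , 22,41,  42.09,60.21, 72,93] 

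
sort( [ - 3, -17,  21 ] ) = [-17, - 3 , 21 ] 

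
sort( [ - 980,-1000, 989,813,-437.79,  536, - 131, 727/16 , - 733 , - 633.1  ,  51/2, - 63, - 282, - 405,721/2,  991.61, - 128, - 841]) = [ - 1000,-980, - 841, - 733, - 633.1, - 437.79, - 405, - 282, - 131, - 128, - 63,51/2, 727/16,721/2,  536, 813, 989,  991.61] 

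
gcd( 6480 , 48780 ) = 180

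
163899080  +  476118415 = 640017495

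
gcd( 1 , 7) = 1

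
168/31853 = 168/31853=0.01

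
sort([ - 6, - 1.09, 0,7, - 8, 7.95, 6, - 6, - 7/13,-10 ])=[ - 10, - 8 , - 6 , - 6, - 1.09, - 7/13, 0, 6, 7,7.95]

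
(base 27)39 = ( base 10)90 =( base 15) 60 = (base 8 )132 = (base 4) 1122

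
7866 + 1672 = 9538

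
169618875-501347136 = -331728261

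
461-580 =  - 119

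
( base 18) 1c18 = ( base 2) 10011000010010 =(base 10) 9746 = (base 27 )D9Q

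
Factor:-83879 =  - 37^1* 2267^1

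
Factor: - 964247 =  - 101^1*9547^1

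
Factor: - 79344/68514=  - 696/601 = - 2^3 * 3^1*29^1 * 601^( - 1)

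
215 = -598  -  -813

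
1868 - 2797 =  - 929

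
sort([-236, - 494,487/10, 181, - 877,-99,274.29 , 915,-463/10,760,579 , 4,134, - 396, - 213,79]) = [ - 877, - 494, - 396, - 236 , - 213,-99, - 463/10,4,487/10,79, 134,181,274.29 , 579,760,915]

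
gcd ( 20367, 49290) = 93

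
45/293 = 45/293 =0.15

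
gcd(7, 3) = 1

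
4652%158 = 70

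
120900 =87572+33328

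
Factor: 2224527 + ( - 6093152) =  - 3868625 = - 5^3 * 30949^1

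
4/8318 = 2/4159 = 0.00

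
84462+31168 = 115630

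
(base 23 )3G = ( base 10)85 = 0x55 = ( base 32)2L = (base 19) 49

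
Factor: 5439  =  3^1*7^2 * 37^1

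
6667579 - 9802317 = -3134738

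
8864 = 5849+3015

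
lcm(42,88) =1848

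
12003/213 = 56 + 25/71  =  56.35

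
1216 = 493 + 723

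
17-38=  - 21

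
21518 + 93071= 114589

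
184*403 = 74152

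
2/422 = 1/211 = 0.00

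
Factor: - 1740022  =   - 2^1*149^1*5839^1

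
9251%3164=2923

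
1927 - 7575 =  - 5648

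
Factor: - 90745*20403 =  - 1851470235=-3^2 * 5^1 *2267^1 * 18149^1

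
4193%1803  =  587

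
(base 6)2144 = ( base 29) h3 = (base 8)760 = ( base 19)172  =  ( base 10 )496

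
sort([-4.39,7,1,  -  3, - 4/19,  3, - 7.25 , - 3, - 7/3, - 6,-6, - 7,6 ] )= [ - 7.25  , - 7,  -  6,- 6,-4.39, - 3,-3,  -  7/3,-4/19, 1,3, 6,7]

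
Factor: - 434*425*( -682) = 2^2*5^2*7^1*11^1 *17^1*31^2 = 125794900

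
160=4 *40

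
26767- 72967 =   -  46200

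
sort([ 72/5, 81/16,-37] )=[ - 37, 81/16, 72/5 ] 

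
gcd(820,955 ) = 5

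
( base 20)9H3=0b111101100111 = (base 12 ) 2347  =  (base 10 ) 3943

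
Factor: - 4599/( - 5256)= 2^( - 3)*7^1  =  7/8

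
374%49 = 31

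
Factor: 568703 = 61^1 * 9323^1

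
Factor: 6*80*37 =2^5*3^1*5^1 *37^1 = 17760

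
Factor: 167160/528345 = 2^3*3^( - 1)*7^1*59^(- 1 ) = 56/177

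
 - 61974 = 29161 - 91135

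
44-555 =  - 511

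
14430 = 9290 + 5140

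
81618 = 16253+65365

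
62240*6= 373440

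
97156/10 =9715+ 3/5 = 9715.60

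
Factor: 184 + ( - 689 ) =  - 5^1* 101^1= - 505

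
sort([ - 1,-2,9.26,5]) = [-2, - 1,5,9.26]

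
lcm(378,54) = 378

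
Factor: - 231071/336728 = -2^( - 3)* 7^( - 2 )*269^1 = - 269/392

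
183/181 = 183/181 = 1.01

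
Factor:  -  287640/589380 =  - 102/209 = - 2^1 * 3^1*11^( - 1 )*17^1*19^ ( - 1) 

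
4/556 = 1/139 = 0.01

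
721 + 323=1044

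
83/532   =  83/532= 0.16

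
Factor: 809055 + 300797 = 1109852 =2^2*37^1*7499^1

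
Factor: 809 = 809^1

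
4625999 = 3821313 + 804686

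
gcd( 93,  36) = 3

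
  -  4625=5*(-925)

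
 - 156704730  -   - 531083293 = 374378563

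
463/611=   463/611 = 0.76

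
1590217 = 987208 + 603009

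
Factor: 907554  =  2^1*3^1*19^2*419^1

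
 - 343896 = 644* ( - 534) 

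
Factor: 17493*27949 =3^1*7^3*17^1*19^1*1471^1 = 488911857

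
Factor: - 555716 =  - 2^2*7^1*89^1*223^1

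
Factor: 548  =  2^2*137^1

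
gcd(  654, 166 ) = 2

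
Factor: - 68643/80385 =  - 3^1 *5^ ( - 1 )*23^(-1 )*29^1*233^( - 1 )*263^1 = -22881/26795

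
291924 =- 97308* ( - 3 ) 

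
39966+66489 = 106455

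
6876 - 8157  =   - 1281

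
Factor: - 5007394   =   - 2^1*7^1*357671^1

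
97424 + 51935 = 149359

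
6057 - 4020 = 2037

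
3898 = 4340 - 442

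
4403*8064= 35505792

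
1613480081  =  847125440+766354641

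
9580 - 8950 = 630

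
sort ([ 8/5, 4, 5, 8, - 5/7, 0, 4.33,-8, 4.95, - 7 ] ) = [  -  8, - 7, - 5/7, 0, 8/5,4,4.33,4.95, 5, 8 ]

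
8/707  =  8/707= 0.01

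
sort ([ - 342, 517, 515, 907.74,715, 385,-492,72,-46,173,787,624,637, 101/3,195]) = [-492, - 342,-46, 101/3 , 72, 173,195, 385, 515, 517, 624,637  ,  715,  787, 907.74]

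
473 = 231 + 242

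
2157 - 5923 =  -  3766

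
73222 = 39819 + 33403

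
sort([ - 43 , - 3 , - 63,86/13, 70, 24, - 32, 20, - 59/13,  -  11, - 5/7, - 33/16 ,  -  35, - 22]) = [ - 63,  -  43, - 35, - 32,-22, - 11, - 59/13, - 3,  -  33/16, - 5/7,86/13, 20, 24, 70 ] 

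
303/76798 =303/76798 = 0.00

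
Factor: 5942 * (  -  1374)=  - 8164308 = - 2^2*3^1*229^1*2971^1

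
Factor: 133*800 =106400 = 2^5 *5^2*7^1*19^1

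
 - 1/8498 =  - 1/8498 = -0.00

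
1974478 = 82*24079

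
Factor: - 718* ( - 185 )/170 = 13283/17=   17^( - 1)  *  37^1*359^1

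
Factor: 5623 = 5623^1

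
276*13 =3588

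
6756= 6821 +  - 65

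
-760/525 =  - 2+58/105= - 1.45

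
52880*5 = 264400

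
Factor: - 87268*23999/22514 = -2^1*103^1*233^1*11257^( - 1 )*21817^1 = - 1047172366/11257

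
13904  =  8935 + 4969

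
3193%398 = 9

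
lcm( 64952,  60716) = 2792936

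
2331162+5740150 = 8071312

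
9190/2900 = 919/290 = 3.17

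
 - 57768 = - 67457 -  - 9689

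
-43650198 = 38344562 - 81994760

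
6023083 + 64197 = 6087280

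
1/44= 1/44 =0.02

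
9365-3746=5619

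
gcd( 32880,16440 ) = 16440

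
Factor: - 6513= - 3^1 * 13^1 * 167^1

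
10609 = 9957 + 652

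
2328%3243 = 2328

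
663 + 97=760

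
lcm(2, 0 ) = 0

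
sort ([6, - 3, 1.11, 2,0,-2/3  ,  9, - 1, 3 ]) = [ -3, - 1,-2/3,0,1.11 , 2, 3, 6,  9 ]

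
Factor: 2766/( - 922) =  - 3^1 = - 3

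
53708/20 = 13427/5 =2685.40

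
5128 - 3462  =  1666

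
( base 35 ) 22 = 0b1001000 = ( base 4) 1020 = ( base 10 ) 72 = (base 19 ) 3F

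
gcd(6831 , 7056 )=9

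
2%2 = 0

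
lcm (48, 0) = 0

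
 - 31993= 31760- 63753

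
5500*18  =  99000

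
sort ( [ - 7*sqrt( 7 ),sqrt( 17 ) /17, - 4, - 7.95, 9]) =[ - 7*sqrt ( 7), - 7.95,-4,sqrt( 17 ) /17, 9]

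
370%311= 59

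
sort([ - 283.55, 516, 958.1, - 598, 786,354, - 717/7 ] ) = [ - 598, - 283.55, - 717/7, 354, 516,786, 958.1 ]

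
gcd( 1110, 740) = 370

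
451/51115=451/51115=0.01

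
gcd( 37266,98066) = 2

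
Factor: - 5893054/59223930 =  - 2946527/29611965= - 3^ ( - 1)*5^( - 1)*79^ ( - 1 )*127^1 * 23201^1*24989^( - 1)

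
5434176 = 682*7968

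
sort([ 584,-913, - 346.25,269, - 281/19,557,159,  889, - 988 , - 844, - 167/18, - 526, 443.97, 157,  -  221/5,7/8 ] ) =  [ -988,  -  913, - 844,  -  526, - 346.25,-221/5, -281/19, - 167/18, 7/8,157,159, 269,443.97 , 557, 584, 889 ]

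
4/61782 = 2/30891 = 0.00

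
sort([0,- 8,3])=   [ - 8,0, 3 ] 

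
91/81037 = 91/81037 = 0.00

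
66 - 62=4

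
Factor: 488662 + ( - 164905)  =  323757 = 3^4*7^1*571^1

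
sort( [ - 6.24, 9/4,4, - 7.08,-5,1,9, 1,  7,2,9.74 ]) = [- 7.08,-6.24,-5 , 1, 1,2,9/4,4,7,9,9.74]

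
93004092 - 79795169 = 13208923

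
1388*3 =4164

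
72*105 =7560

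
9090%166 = 126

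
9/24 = 3/8  =  0.38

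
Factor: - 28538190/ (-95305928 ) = 2^( - 2 )*3^3*5^1*19^1*23^( - 1)*5563^1*517967^( - 1 ) = 14269095/47652964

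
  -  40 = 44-84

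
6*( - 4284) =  - 25704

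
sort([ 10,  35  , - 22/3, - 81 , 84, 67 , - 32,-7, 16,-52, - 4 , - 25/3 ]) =[ - 81, - 52 , - 32, - 25/3 , - 22/3, - 7, - 4,  10, 16,  35 , 67,84]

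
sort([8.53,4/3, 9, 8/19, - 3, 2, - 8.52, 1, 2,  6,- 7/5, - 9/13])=[ - 8.52, - 3, - 7/5, - 9/13, 8/19,  1,4/3 , 2, 2,6,  8.53 , 9]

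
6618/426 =1103/71 = 15.54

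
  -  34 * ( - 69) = 2346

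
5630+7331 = 12961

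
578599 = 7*82657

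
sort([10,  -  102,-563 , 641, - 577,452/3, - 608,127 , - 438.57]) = [  -  608, - 577, - 563, - 438.57,  -  102, 10, 127, 452/3,  641 ]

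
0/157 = 0 = 0.00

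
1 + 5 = 6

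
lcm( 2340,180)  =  2340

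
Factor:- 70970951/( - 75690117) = 3^( - 2 )*3329^1 * 21319^1*8410013^( - 1)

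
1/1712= 1/1712 =0.00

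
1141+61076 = 62217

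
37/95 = 37/95  =  0.39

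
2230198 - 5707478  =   - 3477280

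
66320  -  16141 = 50179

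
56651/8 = 7081  +  3/8 = 7081.38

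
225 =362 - 137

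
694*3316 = 2301304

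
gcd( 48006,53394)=6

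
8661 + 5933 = 14594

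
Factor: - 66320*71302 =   -  2^5*5^1*7^1*11^1*463^1*829^1 = - 4728748640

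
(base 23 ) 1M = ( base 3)1200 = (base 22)21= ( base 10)45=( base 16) 2d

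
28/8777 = 28/8777 = 0.00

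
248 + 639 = 887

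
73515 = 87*845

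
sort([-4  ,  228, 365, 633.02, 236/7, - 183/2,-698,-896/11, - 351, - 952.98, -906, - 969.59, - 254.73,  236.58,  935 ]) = [ -969.59, - 952.98, - 906, - 698, - 351, - 254.73, - 183/2, - 896/11,- 4, 236/7 , 228,  236.58, 365, 633.02, 935 ]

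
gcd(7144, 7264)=8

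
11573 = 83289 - 71716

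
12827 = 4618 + 8209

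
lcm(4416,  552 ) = 4416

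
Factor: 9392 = 2^4*587^1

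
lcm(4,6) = 12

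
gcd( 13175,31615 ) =5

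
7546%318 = 232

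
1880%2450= 1880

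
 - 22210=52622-74832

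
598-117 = 481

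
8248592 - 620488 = 7628104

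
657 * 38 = 24966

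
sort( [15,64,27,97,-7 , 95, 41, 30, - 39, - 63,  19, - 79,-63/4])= [-79, - 63, - 39,-63/4, - 7, 15, 19,27, 30, 41, 64 , 95 , 97 ] 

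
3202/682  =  4 + 237/341= 4.70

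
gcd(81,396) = 9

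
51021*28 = 1428588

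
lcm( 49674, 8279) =49674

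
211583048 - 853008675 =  - 641425627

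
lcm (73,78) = 5694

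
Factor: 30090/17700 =17/10  =  2^ ( - 1 )*5^( - 1)*17^1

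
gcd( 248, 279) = 31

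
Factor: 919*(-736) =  - 2^5*23^1 * 919^1 = - 676384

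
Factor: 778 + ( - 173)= 605 = 5^1*11^2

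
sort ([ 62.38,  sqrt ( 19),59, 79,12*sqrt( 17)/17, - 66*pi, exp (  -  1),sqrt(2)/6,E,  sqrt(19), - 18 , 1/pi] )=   [  -  66*pi, - 18 , sqrt( 2)/6,1/pi, exp (  -  1 ),E,12*sqrt (17)/17,sqrt (19), sqrt( 19),59,62.38,79] 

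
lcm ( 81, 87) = 2349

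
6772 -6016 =756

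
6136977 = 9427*651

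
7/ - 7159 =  - 7/7159 = -  0.00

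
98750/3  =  32916+2/3 = 32916.67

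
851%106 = 3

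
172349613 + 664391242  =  836740855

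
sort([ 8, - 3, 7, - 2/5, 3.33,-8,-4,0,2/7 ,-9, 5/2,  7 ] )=[ - 9, - 8, - 4, - 3,-2/5, 0,2/7,5/2,3.33,7,7,8 ]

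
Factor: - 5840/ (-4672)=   2^(-2 )*5^1 = 5/4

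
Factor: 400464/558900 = 2^2 * 5^( - 2 )*23^ (-1)*103^1 = 412/575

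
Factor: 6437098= 2^1 * 149^1 * 21601^1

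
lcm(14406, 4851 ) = 475398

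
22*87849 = 1932678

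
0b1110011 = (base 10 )115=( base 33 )3G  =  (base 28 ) 43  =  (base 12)97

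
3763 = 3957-194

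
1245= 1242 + 3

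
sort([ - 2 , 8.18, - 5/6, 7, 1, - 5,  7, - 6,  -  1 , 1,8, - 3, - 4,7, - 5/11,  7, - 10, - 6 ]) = [- 10, - 6,  -  6, - 5,  -  4 , - 3, -2, - 1  , - 5/6, - 5/11,1, 1,7,7, 7,7 , 8,8.18]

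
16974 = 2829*6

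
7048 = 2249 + 4799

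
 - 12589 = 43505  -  56094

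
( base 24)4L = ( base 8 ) 165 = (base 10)117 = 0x75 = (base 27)49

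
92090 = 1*92090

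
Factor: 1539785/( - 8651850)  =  -307957/1730370= - 2^( -1 )*3^( - 1)*5^( - 1)*13^1 *23689^1*57679^( - 1) 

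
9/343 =9/343 = 0.03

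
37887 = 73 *519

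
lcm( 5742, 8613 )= 17226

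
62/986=31/493 = 0.06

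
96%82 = 14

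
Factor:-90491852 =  - 2^2 * 11^1* 31^1*66343^1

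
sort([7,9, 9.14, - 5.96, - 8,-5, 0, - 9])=[ - 9, - 8,-5.96, - 5, 0,7,9,9.14 ]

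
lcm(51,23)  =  1173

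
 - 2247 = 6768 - 9015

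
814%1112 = 814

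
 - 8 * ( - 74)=592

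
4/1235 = 4/1235 = 0.00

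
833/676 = 833/676   =  1.23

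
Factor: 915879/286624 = 2^( - 5 ) * 3^1 * 13^( - 2)*53^(-1 )  *397^1*769^1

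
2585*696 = 1799160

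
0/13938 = 0 = 0.00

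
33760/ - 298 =-16880/149 = - 113.29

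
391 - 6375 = -5984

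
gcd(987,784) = 7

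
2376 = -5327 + 7703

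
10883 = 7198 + 3685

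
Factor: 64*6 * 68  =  2^9* 3^1*17^1 = 26112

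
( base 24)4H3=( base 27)3jf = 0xa9b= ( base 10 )2715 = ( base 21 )636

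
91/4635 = 91/4635 = 0.02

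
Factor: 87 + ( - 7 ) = 80=2^4 * 5^1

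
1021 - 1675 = -654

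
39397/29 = 1358+ 15/29  =  1358.52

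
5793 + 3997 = 9790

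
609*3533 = 2151597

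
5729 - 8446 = -2717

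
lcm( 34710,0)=0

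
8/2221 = 8/2221= 0.00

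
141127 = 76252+64875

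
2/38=1/19 = 0.05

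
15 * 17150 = 257250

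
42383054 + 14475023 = 56858077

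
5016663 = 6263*801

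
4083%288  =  51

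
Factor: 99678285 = 3^2 * 5^1*7^1*316439^1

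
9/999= 1/111   =  0.01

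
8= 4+4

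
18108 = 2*9054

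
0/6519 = 0  =  0.00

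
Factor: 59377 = 59377^1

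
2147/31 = 69 + 8/31 =69.26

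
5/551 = 5/551 = 0.01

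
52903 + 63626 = 116529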